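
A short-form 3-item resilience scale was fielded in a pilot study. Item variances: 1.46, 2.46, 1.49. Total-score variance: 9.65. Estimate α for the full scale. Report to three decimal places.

α = 0.659

sum of item variances = 1.46 + 2.46 + 1.49 = 5.41
α = (k/(k−1))·(1 − sum of item variances/total variance) = (3/2)·(1 − 5.41/9.65) = 0.659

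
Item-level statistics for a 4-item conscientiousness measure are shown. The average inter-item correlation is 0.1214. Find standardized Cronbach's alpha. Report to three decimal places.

α = 0.356

Standardized α = k·r̄ / (1 + (k−1)·r̄) = 4 × 0.1214 / (1 + 3 × 0.1214)
  = 0.4856 / 1.3642 = 0.356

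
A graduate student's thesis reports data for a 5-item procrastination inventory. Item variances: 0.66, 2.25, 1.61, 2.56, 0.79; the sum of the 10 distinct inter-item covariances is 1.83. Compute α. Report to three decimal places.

ΣVar(i) = 0.66 + 2.25 + 1.61 + 2.56 + 0.79 = 7.87
Sum of distinct covariances = 1.83
σ²_total = ΣVar(i) + 2·Σcov = 7.87 + 2 × 1.83 = 11.53
α = (5/4)·(1 − 7.87/11.53) = 0.397

α = 0.397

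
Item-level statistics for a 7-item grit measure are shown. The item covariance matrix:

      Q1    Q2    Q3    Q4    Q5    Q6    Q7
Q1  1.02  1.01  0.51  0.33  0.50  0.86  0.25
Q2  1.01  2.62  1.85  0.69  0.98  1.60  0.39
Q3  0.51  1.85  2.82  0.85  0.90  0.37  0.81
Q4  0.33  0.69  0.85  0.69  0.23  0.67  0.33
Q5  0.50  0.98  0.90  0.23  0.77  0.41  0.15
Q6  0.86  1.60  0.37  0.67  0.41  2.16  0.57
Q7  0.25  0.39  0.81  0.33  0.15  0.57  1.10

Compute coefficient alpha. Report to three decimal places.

ΣVar(i) = 1.02 + 2.62 + 2.82 + 0.69 + 0.77 + 2.16 + 1.10 = 11.18
Sum of the distinct covariances = 14.26
total variance = 11.18 + 2 × 14.26 = 39.70
α = (k/(k−1))·(1 − ΣVar(i)/total variance) = (7/6)·(1 − 11.18/39.70) = 0.838

α = 0.838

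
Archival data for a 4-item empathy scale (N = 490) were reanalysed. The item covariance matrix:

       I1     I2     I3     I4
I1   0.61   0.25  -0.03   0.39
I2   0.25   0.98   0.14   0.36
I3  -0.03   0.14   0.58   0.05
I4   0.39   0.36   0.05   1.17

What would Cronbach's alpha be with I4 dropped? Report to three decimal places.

Remaining items: I1, I2, I3 (k = 3).
Σσᵢ² = 0.61 + 0.98 + 0.58 = 2.17
σ²_total = 2.17 + 2 × 0.36 = 2.89
α (item deleted) = (3/2)·(1 − 2.17/2.89) = 0.374

α = 0.374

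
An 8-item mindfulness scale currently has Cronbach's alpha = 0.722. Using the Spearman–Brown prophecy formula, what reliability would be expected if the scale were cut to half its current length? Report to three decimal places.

predicted reliability = 0.565

Length factor m = 1/2
α' = m·α / (1 − (1−m)·α)
   = 1/2 × 0.722 / (1 − (1 − 1/2) × 0.722)
   = 0.3610 / 0.6390 = 0.565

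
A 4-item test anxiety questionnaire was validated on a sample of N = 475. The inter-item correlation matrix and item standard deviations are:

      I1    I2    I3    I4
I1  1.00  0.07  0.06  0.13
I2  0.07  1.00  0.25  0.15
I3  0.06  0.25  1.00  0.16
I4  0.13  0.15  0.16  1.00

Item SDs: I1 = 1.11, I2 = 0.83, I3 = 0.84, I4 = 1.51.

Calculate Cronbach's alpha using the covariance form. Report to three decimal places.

Σσ²ᵢ = 1.11² + 0.83² + 0.84² + 1.51² = 4.9067
Covariances σ_ij = r_ij · s_i · s_j:
  σ(I1,I2) = 0.07 × 1.11 × 0.83 = 0.0645
  σ(I1,I3) = 0.06 × 1.11 × 0.84 = 0.0559
  σ(I1,I4) = 0.13 × 1.11 × 1.51 = 0.2179
  σ(I2,I3) = 0.25 × 0.83 × 0.84 = 0.1743
  σ(I2,I4) = 0.15 × 0.83 × 1.51 = 0.1880
  σ(I3,I4) = 0.16 × 0.84 × 1.51 = 0.2029
σ²_T = Σσ²ᵢ + 2·Σσ_ij = 4.9067 + 2 × 0.9035 = 6.7137
α = (4/3)·(1 − 4.9067/6.7137) = 0.359

Cronbach's alpha = 0.359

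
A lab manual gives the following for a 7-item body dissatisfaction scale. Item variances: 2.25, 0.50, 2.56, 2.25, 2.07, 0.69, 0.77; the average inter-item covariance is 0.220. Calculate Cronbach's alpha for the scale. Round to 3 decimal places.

Cronbach's alpha = 0.530

sum of item variances = 2.25 + 0.50 + 2.56 + 2.25 + 2.07 + 0.69 + 0.77 = 11.09
Sum of the 21 distinct covariances = 21 × 0.220 = 4.620
total variance = sum of item variances + 2·Σcov = 11.09 + 2 × 4.620 = 20.330
α = (7/6)·(1 − 11.09/20.330) = 0.530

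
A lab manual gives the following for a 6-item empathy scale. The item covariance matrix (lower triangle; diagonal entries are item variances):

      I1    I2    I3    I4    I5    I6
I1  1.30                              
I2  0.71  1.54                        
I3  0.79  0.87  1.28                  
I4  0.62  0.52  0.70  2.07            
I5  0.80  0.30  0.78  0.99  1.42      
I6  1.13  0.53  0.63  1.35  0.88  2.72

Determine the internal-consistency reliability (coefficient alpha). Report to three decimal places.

Σσ²ᵢ = 1.30 + 1.54 + 1.28 + 2.07 + 1.42 + 2.72 = 10.33
Sum of off-diagonal covariances = 11.60
σ²_T = 10.33 + 2 × 11.60 = 33.53
α = (k/(k−1))·(1 − Σσ²ᵢ/σ²_T) = (6/5)·(1 − 10.33/33.53) = 0.830

coefficient alpha = 0.830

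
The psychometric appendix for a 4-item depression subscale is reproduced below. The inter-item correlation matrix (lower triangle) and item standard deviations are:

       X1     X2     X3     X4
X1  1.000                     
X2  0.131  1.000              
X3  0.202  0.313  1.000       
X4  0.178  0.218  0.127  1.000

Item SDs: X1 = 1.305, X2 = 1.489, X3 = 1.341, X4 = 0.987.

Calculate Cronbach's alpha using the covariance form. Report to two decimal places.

α = 0.49

Σσ²ᵢ = 1.305² + 1.489² + 1.341² + 0.987² = 6.6926
Covariances σ_ij = r_ij · s_i · s_j:
  σ(X1,X2) = 0.131 × 1.305 × 1.489 = 0.2546
  σ(X1,X3) = 0.202 × 1.305 × 1.341 = 0.3535
  σ(X1,X4) = 0.178 × 1.305 × 0.987 = 0.2293
  σ(X2,X3) = 0.313 × 1.489 × 1.341 = 0.6250
  σ(X2,X4) = 0.218 × 1.489 × 0.987 = 0.3204
  σ(X3,X4) = 0.127 × 1.341 × 0.987 = 0.1681
σ²_T = Σσ²ᵢ + 2·Σσ_ij = 6.6926 + 2 × 1.9509 = 10.5944
α = (4/3)·(1 − 6.6926/10.5944) = 0.49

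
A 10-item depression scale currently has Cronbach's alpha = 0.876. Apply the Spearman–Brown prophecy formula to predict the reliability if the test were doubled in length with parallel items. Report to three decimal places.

predicted reliability = 0.934

Length factor m = 2
α' = m·α / (1 + (m−1)·α)
   = 2 × 0.876 / (1 + (2 − 1) × 0.876)
   = 1.7520 / 1.8760 = 0.934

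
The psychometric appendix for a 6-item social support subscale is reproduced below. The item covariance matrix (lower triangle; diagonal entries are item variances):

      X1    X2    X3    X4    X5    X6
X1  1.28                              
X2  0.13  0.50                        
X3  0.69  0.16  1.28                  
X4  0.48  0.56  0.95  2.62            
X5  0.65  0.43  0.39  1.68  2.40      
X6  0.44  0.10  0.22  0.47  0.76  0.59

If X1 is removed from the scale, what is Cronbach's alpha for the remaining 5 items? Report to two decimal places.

Cronbach's alpha = 0.76

Remaining items: X2, X3, X4, X5, X6 (k = 5).
Σσ²ᵢ = 0.50 + 1.28 + 2.62 + 2.40 + 0.59 = 7.39
σ²_T = 7.39 + 2 × 5.72 = 18.83
α (item deleted) = (5/4)·(1 − 7.39/18.83) = 0.76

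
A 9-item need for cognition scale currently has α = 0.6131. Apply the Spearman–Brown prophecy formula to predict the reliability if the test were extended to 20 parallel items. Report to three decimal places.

predicted reliability = 0.779

Length factor m = 20/9 = 2.2222
α' = m·α / (1 + (m−1)·α)
   = 20/9 × 0.6131 / (1 + (20/9 − 1) × 0.6131)
   = 1.3624 / 1.7493 = 0.779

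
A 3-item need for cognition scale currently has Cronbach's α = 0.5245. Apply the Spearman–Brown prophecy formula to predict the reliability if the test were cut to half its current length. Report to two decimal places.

Length factor m = 1/2
α' = m·α / (1 − (1−m)·α)
   = 1/2 × 0.5245 / (1 − (1 − 1/2) × 0.5245)
   = 0.2622 / 0.7378 = 0.36

predicted reliability = 0.36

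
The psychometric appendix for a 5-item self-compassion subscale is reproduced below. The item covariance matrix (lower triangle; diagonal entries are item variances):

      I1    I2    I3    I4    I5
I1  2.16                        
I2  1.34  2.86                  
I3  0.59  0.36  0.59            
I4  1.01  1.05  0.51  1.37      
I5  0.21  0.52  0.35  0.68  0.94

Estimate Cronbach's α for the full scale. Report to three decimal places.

ΣVar(i) = 2.16 + 2.86 + 0.59 + 1.37 + 0.94 = 7.92
Sum of off-diagonal covariances = 6.62
σ²_total = 7.92 + 2 × 6.62 = 21.16
α = (k/(k−1))·(1 − ΣVar(i)/σ²_total) = (5/4)·(1 − 7.92/21.16) = 0.782

α = 0.782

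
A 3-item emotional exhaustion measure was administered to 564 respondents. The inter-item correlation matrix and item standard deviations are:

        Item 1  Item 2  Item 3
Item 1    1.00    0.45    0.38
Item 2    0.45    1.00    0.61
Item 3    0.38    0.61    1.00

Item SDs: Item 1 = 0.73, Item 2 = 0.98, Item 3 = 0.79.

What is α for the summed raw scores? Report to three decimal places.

α = 0.734

Σσ²ᵢ = 0.73² + 0.98² + 0.79² = 2.1174
Covariances σ_ij = r_ij · s_i · s_j:
  σ(Item 1,Item 2) = 0.45 × 0.73 × 0.98 = 0.3219
  σ(Item 1,Item 3) = 0.38 × 0.73 × 0.79 = 0.2191
  σ(Item 2,Item 3) = 0.61 × 0.98 × 0.79 = 0.4723
σ²_T = Σσ²ᵢ + 2·Σσ_ij = 2.1174 + 2 × 1.0133 = 4.1440
α = (3/2)·(1 − 2.1174/4.1440) = 0.734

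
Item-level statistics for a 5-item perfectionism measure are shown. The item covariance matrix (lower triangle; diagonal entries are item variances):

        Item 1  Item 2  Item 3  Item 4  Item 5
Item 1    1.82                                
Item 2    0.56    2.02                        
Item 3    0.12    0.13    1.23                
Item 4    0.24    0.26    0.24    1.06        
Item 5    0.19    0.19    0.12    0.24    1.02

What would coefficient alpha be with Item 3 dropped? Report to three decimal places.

coefficient alpha = 0.483

Remaining items: Item 1, Item 2, Item 4, Item 5 (k = 4).
ΣVar(i) = 1.82 + 2.02 + 1.06 + 1.02 = 5.92
σ²_T = 5.92 + 2 × 1.68 = 9.28
α (item deleted) = (4/3)·(1 − 5.92/9.28) = 0.483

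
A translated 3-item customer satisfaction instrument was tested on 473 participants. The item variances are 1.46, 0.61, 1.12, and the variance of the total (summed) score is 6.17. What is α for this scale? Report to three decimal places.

sum of item variances = 1.46 + 0.61 + 1.12 = 3.19
α = (k/(k−1))·(1 − sum of item variances/σ²_total) = (3/2)·(1 − 3.19/6.17) = 0.724

α = 0.724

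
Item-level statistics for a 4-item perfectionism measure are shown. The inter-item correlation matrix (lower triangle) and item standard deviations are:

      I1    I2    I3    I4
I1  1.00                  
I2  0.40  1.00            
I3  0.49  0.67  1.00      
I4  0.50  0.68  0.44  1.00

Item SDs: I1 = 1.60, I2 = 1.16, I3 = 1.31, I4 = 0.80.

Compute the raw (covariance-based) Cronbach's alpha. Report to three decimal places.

Σσ²ᵢ = 1.60² + 1.16² + 1.31² + 0.80² = 6.2617
Covariances σ_ij = r_ij · s_i · s_j:
  σ(I1,I2) = 0.40 × 1.60 × 1.16 = 0.7424
  σ(I1,I3) = 0.49 × 1.60 × 1.31 = 1.0270
  σ(I1,I4) = 0.50 × 1.60 × 0.80 = 0.6400
  σ(I2,I3) = 0.67 × 1.16 × 1.31 = 1.0181
  σ(I2,I4) = 0.68 × 1.16 × 0.80 = 0.6310
  σ(I3,I4) = 0.44 × 1.31 × 0.80 = 0.4611
σ²_T = Σσ²ᵢ + 2·Σσ_ij = 6.2617 + 2 × 4.5196 = 15.3009
α = (4/3)·(1 − 6.2617/15.3009) = 0.788

α = 0.788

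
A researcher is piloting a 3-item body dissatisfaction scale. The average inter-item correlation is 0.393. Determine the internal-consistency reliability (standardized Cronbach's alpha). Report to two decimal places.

α = 0.66

Standardized α = k·r̄ / (1 + (k−1)·r̄) = 3 × 0.393 / (1 + 2 × 0.393)
  = 1.1790 / 1.7860 = 0.66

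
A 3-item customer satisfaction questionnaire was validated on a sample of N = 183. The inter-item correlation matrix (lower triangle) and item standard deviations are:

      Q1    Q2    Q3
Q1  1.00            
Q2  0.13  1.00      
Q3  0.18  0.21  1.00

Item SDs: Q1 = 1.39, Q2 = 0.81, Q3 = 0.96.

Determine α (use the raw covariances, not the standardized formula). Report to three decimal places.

α = 0.358

Σσ²ᵢ = 1.39² + 0.81² + 0.96² = 3.5098
Covariances σ_ij = r_ij · s_i · s_j:
  σ(Q1,Q2) = 0.13 × 1.39 × 0.81 = 0.1464
  σ(Q1,Q3) = 0.18 × 1.39 × 0.96 = 0.2402
  σ(Q2,Q3) = 0.21 × 0.81 × 0.96 = 0.1633
σ²_T = Σσ²ᵢ + 2·Σσ_ij = 3.5098 + 2 × 0.5499 = 4.6096
α = (3/2)·(1 − 3.5098/4.6096) = 0.358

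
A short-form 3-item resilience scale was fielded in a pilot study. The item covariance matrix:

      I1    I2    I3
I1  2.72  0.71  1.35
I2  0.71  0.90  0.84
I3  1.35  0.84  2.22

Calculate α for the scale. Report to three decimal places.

sum of item variances = 2.72 + 0.90 + 2.22 = 5.84
Sum of off-diagonal covariances = 2.90
σ²_total = 5.84 + 2 × 2.90 = 11.64
α = (k/(k−1))·(1 − sum of item variances/σ²_total) = (3/2)·(1 − 5.84/11.64) = 0.747

α = 0.747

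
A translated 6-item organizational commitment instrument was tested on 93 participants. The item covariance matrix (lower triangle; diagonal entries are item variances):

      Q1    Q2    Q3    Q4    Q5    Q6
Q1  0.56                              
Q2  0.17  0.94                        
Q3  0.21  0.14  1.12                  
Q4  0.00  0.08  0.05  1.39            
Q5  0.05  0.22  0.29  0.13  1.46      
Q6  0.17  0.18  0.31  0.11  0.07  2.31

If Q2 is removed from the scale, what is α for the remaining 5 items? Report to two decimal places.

α = 0.36

Remaining items: Q1, Q3, Q4, Q5, Q6 (k = 5).
Σσ²ᵢ = 0.56 + 1.12 + 1.39 + 1.46 + 2.31 = 6.84
σ²_total = 6.84 + 2 × 1.39 = 9.62
α (item deleted) = (5/4)·(1 − 6.84/9.62) = 0.36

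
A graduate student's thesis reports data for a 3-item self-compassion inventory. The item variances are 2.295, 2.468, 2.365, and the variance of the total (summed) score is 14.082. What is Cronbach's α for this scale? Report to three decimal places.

α = 0.741

Σσᵢ² = 2.295 + 2.468 + 2.365 = 7.128
α = (k/(k−1))·(1 − Σσᵢ²/Var(T)) = (3/2)·(1 − 7.128/14.082) = 0.741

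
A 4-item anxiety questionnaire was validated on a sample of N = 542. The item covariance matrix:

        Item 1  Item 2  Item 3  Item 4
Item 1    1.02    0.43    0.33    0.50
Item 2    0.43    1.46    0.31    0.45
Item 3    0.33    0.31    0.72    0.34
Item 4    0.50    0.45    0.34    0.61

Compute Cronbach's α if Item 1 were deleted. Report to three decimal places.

α = 0.661

Remaining items: Item 2, Item 3, Item 4 (k = 3).
sum of item variances = 1.46 + 0.72 + 0.61 = 2.79
Var(T) = 2.79 + 2 × 1.10 = 4.99
α (item deleted) = (3/2)·(1 − 2.79/4.99) = 0.661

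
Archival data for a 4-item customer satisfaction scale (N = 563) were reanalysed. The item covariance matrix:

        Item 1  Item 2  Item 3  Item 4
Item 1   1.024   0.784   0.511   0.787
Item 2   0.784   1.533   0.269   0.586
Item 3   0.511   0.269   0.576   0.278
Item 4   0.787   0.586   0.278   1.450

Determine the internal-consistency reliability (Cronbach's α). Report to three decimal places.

Cronbach's α = 0.778

ΣVar(i) = 1.024 + 1.533 + 0.576 + 1.450 = 4.583
Σ_{i<j} σ_ij = 3.215
total variance = 4.583 + 2 × 3.215 = 11.013
α = (k/(k−1))·(1 − ΣVar(i)/total variance) = (4/3)·(1 − 4.583/11.013) = 0.778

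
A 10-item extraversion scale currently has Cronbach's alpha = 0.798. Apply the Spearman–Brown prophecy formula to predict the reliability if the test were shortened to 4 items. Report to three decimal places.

Length factor m = 4/10 = 0.4000
α' = m·α / (1 − (1−m)·α)
   = 4/10 × 0.798 / (1 − (1 − 4/10) × 0.798)
   = 0.3192 / 0.5212 = 0.612

predicted reliability = 0.612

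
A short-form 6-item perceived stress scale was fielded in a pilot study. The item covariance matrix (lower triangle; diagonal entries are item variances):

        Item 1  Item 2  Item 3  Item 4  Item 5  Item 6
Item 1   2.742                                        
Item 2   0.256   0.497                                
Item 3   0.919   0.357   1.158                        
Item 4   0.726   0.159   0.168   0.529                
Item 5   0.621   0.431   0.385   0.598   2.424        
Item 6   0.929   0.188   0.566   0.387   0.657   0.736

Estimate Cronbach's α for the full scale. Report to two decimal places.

α = 0.77

sum of item variances = 2.742 + 0.497 + 1.158 + 0.529 + 2.424 + 0.736 = 8.086
Sum of the distinct covariances = 7.347
Var(T) = 8.086 + 2 × 7.347 = 22.780
α = (k/(k−1))·(1 − sum of item variances/Var(T)) = (6/5)·(1 − 8.086/22.780) = 0.77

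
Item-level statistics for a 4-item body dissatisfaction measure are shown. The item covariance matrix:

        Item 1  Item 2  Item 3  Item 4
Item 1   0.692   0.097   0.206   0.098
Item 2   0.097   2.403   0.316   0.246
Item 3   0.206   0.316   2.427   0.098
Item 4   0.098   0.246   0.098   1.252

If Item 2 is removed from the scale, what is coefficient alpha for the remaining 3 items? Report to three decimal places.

Remaining items: Item 1, Item 3, Item 4 (k = 3).
sum of item variances = 0.692 + 2.427 + 1.252 = 4.371
total variance = 4.371 + 2 × 0.402 = 5.175
α (item deleted) = (3/2)·(1 − 4.371/5.175) = 0.233

α = 0.233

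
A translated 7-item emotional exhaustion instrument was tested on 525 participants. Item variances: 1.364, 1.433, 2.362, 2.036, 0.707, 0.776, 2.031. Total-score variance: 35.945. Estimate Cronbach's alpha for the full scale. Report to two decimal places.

Cronbach's alpha = 0.82

sum of item variances = 1.364 + 1.433 + 2.362 + 2.036 + 0.707 + 0.776 + 2.031 = 10.709
α = (k/(k−1))·(1 − sum of item variances/total variance) = (7/6)·(1 − 10.709/35.945) = 0.82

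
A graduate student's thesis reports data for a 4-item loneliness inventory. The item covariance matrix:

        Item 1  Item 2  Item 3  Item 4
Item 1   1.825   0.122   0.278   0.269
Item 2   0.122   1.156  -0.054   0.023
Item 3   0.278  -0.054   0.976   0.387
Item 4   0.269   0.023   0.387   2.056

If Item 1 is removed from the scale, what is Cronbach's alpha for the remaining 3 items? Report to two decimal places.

Cronbach's alpha = 0.22

Remaining items: Item 2, Item 3, Item 4 (k = 3).
Σσᵢ² = 1.156 + 0.976 + 2.056 = 4.188
σ²_T = 4.188 + 2 × 0.356 = 4.900
α (item deleted) = (3/2)·(1 − 4.188/4.900) = 0.22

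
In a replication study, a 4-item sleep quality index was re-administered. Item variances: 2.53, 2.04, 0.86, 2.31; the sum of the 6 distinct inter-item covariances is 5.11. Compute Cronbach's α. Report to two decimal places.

ΣVar(i) = 2.53 + 2.04 + 0.86 + 2.31 = 7.74
Sum of distinct covariances = 5.11
σ²_total = ΣVar(i) + 2·Σcov = 7.74 + 2 × 5.11 = 17.96
α = (4/3)·(1 − 7.74/17.96) = 0.76

α = 0.76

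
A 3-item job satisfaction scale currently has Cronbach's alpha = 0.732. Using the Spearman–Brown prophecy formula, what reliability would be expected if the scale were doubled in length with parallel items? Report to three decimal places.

predicted reliability = 0.845

Length factor m = 2
α' = m·α / (1 + (m−1)·α)
   = 2 × 0.732 / (1 + (2 − 1) × 0.732)
   = 1.4640 / 1.7320 = 0.845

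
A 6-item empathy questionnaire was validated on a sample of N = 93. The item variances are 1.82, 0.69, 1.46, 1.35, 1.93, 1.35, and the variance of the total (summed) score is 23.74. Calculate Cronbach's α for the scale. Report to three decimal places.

sum of item variances = 1.82 + 0.69 + 1.46 + 1.35 + 1.93 + 1.35 = 8.60
α = (k/(k−1))·(1 − sum of item variances/Var(T)) = (6/5)·(1 − 8.60/23.74) = 0.765

α = 0.765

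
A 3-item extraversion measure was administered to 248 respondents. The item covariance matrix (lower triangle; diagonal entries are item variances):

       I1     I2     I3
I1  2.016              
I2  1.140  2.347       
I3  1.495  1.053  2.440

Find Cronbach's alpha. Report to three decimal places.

α = 0.780

Σσᵢ² = 2.016 + 2.347 + 2.440 = 6.803
Σ_{i<j} σ_ij = 3.688
Var(T) = 6.803 + 2 × 3.688 = 14.179
α = (k/(k−1))·(1 − Σσᵢ²/Var(T)) = (3/2)·(1 − 6.803/14.179) = 0.780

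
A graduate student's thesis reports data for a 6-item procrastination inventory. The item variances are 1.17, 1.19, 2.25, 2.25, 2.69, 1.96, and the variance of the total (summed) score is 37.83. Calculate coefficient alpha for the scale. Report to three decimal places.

coefficient alpha = 0.835

Σσ²ᵢ = 1.17 + 1.19 + 2.25 + 2.25 + 2.69 + 1.96 = 11.51
α = (k/(k−1))·(1 − Σσ²ᵢ/σ²_total) = (6/5)·(1 − 11.51/37.83) = 0.835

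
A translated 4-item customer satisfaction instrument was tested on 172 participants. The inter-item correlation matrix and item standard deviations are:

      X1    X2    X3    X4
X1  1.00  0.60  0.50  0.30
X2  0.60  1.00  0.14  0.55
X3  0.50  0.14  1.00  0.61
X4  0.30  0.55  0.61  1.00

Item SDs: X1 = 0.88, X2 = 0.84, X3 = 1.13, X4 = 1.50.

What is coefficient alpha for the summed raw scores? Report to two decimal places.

Σσ²ᵢ = 0.88² + 0.84² + 1.13² + 1.50² = 5.0069
Covariances σ_ij = r_ij · s_i · s_j:
  σ(X1,X2) = 0.60 × 0.88 × 0.84 = 0.4435
  σ(X1,X3) = 0.50 × 0.88 × 1.13 = 0.4972
  σ(X1,X4) = 0.30 × 0.88 × 1.50 = 0.3960
  σ(X2,X3) = 0.14 × 0.84 × 1.13 = 0.1329
  σ(X2,X4) = 0.55 × 0.84 × 1.50 = 0.6930
  σ(X3,X4) = 0.61 × 1.13 × 1.50 = 1.0339
σ²_T = Σσ²ᵢ + 2·Σσ_ij = 5.0069 + 2 × 3.1965 = 11.3999
α = (4/3)·(1 − 5.0069/11.3999) = 0.75

coefficient alpha = 0.75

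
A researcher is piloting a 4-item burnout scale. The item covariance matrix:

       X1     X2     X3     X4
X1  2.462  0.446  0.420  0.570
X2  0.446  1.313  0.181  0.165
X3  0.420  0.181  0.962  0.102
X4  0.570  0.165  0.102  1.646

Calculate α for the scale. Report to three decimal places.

α = 0.495

sum of item variances = 2.462 + 1.313 + 0.962 + 1.646 = 6.383
Σ_{i<j} σ_ij = 1.884
σ²_total = 6.383 + 2 × 1.884 = 10.151
α = (k/(k−1))·(1 − sum of item variances/σ²_total) = (4/3)·(1 − 6.383/10.151) = 0.495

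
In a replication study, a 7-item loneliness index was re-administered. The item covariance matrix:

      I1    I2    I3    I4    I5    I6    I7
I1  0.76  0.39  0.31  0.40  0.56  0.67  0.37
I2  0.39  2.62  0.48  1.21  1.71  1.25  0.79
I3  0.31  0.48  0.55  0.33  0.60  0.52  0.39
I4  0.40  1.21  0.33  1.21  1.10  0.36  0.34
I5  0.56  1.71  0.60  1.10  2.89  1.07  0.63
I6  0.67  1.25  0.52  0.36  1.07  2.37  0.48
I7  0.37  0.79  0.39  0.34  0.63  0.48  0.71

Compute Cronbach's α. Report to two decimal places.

Cronbach's α = 0.83

Σσ²ᵢ = 0.76 + 2.62 + 0.55 + 1.21 + 2.89 + 2.37 + 0.71 = 11.11
Sum of the distinct covariances = 13.96
Var(T) = 11.11 + 2 × 13.96 = 39.03
α = (k/(k−1))·(1 − Σσ²ᵢ/Var(T)) = (7/6)·(1 − 11.11/39.03) = 0.83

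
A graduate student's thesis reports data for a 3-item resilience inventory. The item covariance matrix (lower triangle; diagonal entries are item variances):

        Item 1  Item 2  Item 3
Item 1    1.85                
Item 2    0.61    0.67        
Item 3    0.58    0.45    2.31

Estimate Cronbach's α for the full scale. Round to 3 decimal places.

α = 0.607

Σσ²ᵢ = 1.85 + 0.67 + 2.31 = 4.83
Σ_{i<j} σ_ij = 1.64
σ²_total = 4.83 + 2 × 1.64 = 8.11
α = (k/(k−1))·(1 − Σσ²ᵢ/σ²_total) = (3/2)·(1 − 4.83/8.11) = 0.607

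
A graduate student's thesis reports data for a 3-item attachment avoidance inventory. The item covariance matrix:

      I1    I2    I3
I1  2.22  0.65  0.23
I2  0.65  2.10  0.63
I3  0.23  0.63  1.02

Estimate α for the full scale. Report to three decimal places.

sum of item variances = 2.22 + 2.10 + 1.02 = 5.34
Sum of the distinct covariances = 1.51
σ²_total = 5.34 + 2 × 1.51 = 8.36
α = (k/(k−1))·(1 − sum of item variances/σ²_total) = (3/2)·(1 − 5.34/8.36) = 0.542

α = 0.542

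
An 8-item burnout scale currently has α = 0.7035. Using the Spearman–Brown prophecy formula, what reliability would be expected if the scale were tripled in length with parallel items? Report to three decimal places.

Length factor m = 3
α' = m·α / (1 + (m−1)·α)
   = 3 × 0.7035 / (1 + (3 − 1) × 0.7035)
   = 2.1105 / 2.4070 = 0.877

predicted reliability = 0.877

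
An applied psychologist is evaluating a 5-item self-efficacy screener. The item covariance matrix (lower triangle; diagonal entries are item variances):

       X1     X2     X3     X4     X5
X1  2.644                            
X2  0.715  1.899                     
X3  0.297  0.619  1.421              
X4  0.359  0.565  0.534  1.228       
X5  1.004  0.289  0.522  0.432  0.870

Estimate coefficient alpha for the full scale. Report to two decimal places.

α = 0.71

Σσ²ᵢ = 2.644 + 1.899 + 1.421 + 1.228 + 0.870 = 8.062
Sum of off-diagonal covariances = 5.336
σ²_T = 8.062 + 2 × 5.336 = 18.734
α = (k/(k−1))·(1 − Σσ²ᵢ/σ²_T) = (5/4)·(1 − 8.062/18.734) = 0.71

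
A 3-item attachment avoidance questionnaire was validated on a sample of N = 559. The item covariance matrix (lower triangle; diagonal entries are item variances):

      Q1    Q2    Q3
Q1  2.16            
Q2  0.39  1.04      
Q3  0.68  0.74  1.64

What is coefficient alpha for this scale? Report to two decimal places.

coefficient alpha = 0.64

Σσ²ᵢ = 2.16 + 1.04 + 1.64 = 4.84
Sum of off-diagonal covariances = 1.81
σ²_T = 4.84 + 2 × 1.81 = 8.46
α = (k/(k−1))·(1 − Σσ²ᵢ/σ²_T) = (3/2)·(1 − 4.84/8.46) = 0.64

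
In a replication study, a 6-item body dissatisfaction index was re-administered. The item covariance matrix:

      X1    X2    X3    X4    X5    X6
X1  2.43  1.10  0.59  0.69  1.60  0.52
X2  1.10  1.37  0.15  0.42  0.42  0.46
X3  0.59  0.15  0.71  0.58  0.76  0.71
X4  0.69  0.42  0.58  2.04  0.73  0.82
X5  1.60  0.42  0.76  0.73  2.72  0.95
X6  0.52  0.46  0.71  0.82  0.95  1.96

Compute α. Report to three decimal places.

sum of item variances = 2.43 + 1.37 + 0.71 + 2.04 + 2.72 + 1.96 = 11.23
Σ_{i<j} σ_ij = 10.50
total variance = 11.23 + 2 × 10.50 = 32.23
α = (k/(k−1))·(1 − sum of item variances/total variance) = (6/5)·(1 − 11.23/32.23) = 0.782

α = 0.782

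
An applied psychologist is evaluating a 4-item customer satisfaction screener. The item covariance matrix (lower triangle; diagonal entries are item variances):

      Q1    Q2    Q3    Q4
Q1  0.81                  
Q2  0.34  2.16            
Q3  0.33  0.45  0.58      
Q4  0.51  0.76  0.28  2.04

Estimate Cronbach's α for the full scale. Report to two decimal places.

Σσᵢ² = 0.81 + 2.16 + 0.58 + 2.04 = 5.59
Sum of the distinct covariances = 2.67
Var(T) = 5.59 + 2 × 2.67 = 10.93
α = (k/(k−1))·(1 − Σσᵢ²/Var(T)) = (4/3)·(1 − 5.59/10.93) = 0.65

α = 0.65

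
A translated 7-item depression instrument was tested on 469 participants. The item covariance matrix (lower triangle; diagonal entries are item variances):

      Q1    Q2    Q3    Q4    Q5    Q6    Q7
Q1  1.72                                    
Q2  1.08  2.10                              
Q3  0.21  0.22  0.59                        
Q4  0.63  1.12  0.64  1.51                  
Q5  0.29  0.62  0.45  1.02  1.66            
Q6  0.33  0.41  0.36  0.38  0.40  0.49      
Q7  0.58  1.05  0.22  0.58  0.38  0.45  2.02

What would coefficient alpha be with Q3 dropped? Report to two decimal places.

α = 0.79

Remaining items: Q1, Q2, Q4, Q5, Q6, Q7 (k = 6).
Σσᵢ² = 1.72 + 2.10 + 1.51 + 1.66 + 0.49 + 2.02 = 9.50
Var(T) = 9.50 + 2 × 9.32 = 28.14
α (item deleted) = (6/5)·(1 − 9.50/28.14) = 0.79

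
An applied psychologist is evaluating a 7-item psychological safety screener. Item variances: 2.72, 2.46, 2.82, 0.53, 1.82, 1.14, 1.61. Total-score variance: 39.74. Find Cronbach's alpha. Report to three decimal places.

Cronbach's alpha = 0.782

sum of item variances = 2.72 + 2.46 + 2.82 + 0.53 + 1.82 + 1.14 + 1.61 = 13.10
α = (k/(k−1))·(1 − sum of item variances/σ²_total) = (7/6)·(1 − 13.10/39.74) = 0.782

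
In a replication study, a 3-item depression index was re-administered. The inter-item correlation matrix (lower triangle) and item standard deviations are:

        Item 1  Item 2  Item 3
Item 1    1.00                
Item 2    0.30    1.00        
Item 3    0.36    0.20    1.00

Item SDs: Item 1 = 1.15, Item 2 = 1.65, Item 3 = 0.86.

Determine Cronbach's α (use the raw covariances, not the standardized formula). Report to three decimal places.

Σσ²ᵢ = 1.15² + 1.65² + 0.86² = 4.7846
Covariances σ_ij = r_ij · s_i · s_j:
  σ(Item 1,Item 2) = 0.30 × 1.15 × 1.65 = 0.5692
  σ(Item 1,Item 3) = 0.36 × 1.15 × 0.86 = 0.3560
  σ(Item 2,Item 3) = 0.20 × 1.65 × 0.86 = 0.2838
σ²_T = Σσ²ᵢ + 2·Σσ_ij = 4.7846 + 2 × 1.2090 = 7.2026
α = (3/2)·(1 − 4.7846/7.2026) = 0.504

Cronbach's α = 0.504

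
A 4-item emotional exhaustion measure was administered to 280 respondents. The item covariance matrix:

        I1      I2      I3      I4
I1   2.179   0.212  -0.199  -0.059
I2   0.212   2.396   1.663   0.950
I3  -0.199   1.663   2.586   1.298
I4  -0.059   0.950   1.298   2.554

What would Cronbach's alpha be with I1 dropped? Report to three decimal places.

Cronbach's alpha = 0.764

Remaining items: I2, I3, I4 (k = 3).
Σσᵢ² = 2.396 + 2.586 + 2.554 = 7.536
σ²_total = 7.536 + 2 × 3.911 = 15.358
α (item deleted) = (3/2)·(1 − 7.536/15.358) = 0.764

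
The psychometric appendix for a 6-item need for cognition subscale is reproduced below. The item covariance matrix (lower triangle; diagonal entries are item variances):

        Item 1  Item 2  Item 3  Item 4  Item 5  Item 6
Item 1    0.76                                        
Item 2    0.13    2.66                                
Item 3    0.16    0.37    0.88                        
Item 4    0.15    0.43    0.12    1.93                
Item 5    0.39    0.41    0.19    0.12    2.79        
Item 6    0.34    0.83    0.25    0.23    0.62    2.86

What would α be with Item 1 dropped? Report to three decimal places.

Remaining items: Item 2, Item 3, Item 4, Item 5, Item 6 (k = 5).
Σσ²ᵢ = 2.66 + 0.88 + 1.93 + 2.79 + 2.86 = 11.12
Var(T) = 11.12 + 2 × 3.57 = 18.26
α (item deleted) = (5/4)·(1 − 11.12/18.26) = 0.489

α = 0.489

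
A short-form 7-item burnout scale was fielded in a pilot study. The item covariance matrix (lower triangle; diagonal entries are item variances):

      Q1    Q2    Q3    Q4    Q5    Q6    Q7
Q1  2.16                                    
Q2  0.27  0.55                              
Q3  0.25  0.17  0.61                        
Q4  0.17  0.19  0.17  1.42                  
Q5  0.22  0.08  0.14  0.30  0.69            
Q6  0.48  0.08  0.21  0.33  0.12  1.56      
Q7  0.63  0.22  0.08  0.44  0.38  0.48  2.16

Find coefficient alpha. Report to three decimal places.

coefficient alpha = 0.632

sum of item variances = 2.16 + 0.55 + 0.61 + 1.42 + 0.69 + 1.56 + 2.16 = 9.15
Σ_{i<j} σ_ij = 5.41
total variance = 9.15 + 2 × 5.41 = 19.97
α = (k/(k−1))·(1 − sum of item variances/total variance) = (7/6)·(1 − 9.15/19.97) = 0.632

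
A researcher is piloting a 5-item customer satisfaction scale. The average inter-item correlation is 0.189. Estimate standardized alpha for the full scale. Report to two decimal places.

α = 0.54

Standardized α = k·r̄ / (1 + (k−1)·r̄) = 5 × 0.189 / (1 + 4 × 0.189)
  = 0.9450 / 1.7560 = 0.54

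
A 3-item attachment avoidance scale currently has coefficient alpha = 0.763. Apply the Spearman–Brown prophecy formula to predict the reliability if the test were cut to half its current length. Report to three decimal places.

Length factor m = 1/2
α' = m·α / (1 − (1−m)·α)
   = 1/2 × 0.763 / (1 − (1 − 1/2) × 0.763)
   = 0.3815 / 0.6185 = 0.617

predicted reliability = 0.617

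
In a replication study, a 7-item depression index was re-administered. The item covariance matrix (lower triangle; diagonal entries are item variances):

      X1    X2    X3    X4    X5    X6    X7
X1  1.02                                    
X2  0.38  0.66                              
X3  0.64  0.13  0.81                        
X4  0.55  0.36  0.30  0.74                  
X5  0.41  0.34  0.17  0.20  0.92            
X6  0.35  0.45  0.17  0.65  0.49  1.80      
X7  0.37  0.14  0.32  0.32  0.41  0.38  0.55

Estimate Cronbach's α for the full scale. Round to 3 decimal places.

Cronbach's α = 0.815

ΣVar(i) = 1.02 + 0.66 + 0.81 + 0.74 + 0.92 + 1.80 + 0.55 = 6.50
Σ_{i<j} σ_ij = 7.53
total variance = 6.50 + 2 × 7.53 = 21.56
α = (k/(k−1))·(1 − ΣVar(i)/total variance) = (7/6)·(1 − 6.50/21.56) = 0.815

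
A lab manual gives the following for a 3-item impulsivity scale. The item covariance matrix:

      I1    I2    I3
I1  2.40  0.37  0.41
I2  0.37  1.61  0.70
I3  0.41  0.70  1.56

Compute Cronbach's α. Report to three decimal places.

Σσᵢ² = 2.40 + 1.61 + 1.56 = 5.57
Sum of off-diagonal covariances = 1.48
Var(T) = 5.57 + 2 × 1.48 = 8.53
α = (k/(k−1))·(1 − Σσᵢ²/Var(T)) = (3/2)·(1 − 5.57/8.53) = 0.521

α = 0.521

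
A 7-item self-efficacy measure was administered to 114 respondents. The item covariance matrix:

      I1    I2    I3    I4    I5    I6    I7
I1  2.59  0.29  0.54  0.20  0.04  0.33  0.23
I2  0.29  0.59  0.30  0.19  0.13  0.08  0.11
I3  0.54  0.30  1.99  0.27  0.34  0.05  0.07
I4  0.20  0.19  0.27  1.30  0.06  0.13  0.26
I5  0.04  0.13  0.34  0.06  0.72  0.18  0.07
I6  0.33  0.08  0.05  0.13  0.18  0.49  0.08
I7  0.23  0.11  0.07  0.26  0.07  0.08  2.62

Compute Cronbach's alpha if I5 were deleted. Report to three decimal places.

α = 0.474

Remaining items: I1, I2, I3, I4, I6, I7 (k = 6).
Σσᵢ² = 2.59 + 0.59 + 1.99 + 1.30 + 0.49 + 2.62 = 9.58
σ²_T = 9.58 + 2 × 3.13 = 15.84
α (item deleted) = (6/5)·(1 − 9.58/15.84) = 0.474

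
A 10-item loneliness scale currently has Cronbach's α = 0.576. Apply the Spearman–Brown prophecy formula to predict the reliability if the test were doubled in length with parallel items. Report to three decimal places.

Length factor m = 2
α' = m·α / (1 + (m−1)·α)
   = 2 × 0.576 / (1 + (2 − 1) × 0.576)
   = 1.1520 / 1.5760 = 0.731

predicted reliability = 0.731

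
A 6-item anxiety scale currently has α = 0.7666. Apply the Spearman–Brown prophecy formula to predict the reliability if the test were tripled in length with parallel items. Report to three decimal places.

Length factor m = 3
α' = m·α / (1 + (m−1)·α)
   = 3 × 0.7666 / (1 + (3 − 1) × 0.7666)
   = 2.2998 / 2.5332 = 0.908

predicted reliability = 0.908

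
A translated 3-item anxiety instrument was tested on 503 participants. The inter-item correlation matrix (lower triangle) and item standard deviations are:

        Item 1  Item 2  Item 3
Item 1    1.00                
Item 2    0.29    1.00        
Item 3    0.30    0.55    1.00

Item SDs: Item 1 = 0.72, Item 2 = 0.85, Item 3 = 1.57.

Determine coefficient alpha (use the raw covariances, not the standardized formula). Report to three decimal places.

α = 0.604

Σσ²ᵢ = 0.72² + 0.85² + 1.57² = 3.7058
Covariances σ_ij = r_ij · s_i · s_j:
  σ(Item 1,Item 2) = 0.29 × 0.72 × 0.85 = 0.1775
  σ(Item 1,Item 3) = 0.30 × 0.72 × 1.57 = 0.3391
  σ(Item 2,Item 3) = 0.55 × 0.85 × 1.57 = 0.7340
σ²_T = Σσ²ᵢ + 2·Σσ_ij = 3.7058 + 2 × 1.2506 = 6.2070
α = (3/2)·(1 − 3.7058/6.2070) = 0.604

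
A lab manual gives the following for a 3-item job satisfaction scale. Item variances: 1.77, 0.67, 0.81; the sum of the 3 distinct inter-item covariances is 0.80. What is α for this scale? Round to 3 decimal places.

α = 0.495

Σσ²ᵢ = 1.77 + 0.67 + 0.81 = 3.25
Sum of distinct covariances = 0.80
σ²_total = Σσ²ᵢ + 2·Σcov = 3.25 + 2 × 0.80 = 4.85
α = (3/2)·(1 − 3.25/4.85) = 0.495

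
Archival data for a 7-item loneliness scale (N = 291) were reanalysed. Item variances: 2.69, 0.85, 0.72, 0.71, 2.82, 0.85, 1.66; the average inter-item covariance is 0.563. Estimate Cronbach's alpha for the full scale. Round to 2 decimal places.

Σσᵢ² = 2.69 + 0.85 + 0.72 + 0.71 + 2.82 + 0.85 + 1.66 = 10.30
Sum of the 21 distinct covariances = 21 × 0.563 = 11.823
Var(T) = Σσᵢ² + 2·Σcov = 10.30 + 2 × 11.823 = 33.946
α = (7/6)·(1 − 10.30/33.946) = 0.81

Cronbach's alpha = 0.81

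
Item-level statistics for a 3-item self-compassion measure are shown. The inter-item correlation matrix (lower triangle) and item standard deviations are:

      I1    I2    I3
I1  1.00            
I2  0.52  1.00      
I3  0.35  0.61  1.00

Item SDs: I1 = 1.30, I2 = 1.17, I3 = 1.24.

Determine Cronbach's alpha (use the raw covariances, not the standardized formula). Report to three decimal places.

Σσ²ᵢ = 1.30² + 1.17² + 1.24² = 4.5965
Covariances σ_ij = r_ij · s_i · s_j:
  σ(I1,I2) = 0.52 × 1.30 × 1.17 = 0.7909
  σ(I1,I3) = 0.35 × 1.30 × 1.24 = 0.5642
  σ(I2,I3) = 0.61 × 1.17 × 1.24 = 0.8850
σ²_T = Σσ²ᵢ + 2·Σσ_ij = 4.5965 + 2 × 2.2401 = 9.0767
α = (3/2)·(1 − 4.5965/9.0767) = 0.740

Cronbach's alpha = 0.740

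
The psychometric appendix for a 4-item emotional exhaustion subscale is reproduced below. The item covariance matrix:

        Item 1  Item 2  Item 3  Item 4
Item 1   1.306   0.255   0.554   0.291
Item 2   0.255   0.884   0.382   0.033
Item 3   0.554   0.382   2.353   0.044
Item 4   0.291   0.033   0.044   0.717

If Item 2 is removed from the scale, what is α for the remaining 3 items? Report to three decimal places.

α = 0.433

Remaining items: Item 1, Item 3, Item 4 (k = 3).
sum of item variances = 1.306 + 2.353 + 0.717 = 4.376
Var(T) = 4.376 + 2 × 0.889 = 6.154
α (item deleted) = (3/2)·(1 − 4.376/6.154) = 0.433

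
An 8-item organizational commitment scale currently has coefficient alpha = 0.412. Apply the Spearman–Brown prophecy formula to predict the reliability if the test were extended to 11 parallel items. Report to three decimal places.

Length factor m = 11/8 = 1.3750
α' = m·α / (1 + (m−1)·α)
   = 11/8 × 0.412 / (1 + (11/8 − 1) × 0.412)
   = 0.5665 / 1.1545 = 0.491

predicted reliability = 0.491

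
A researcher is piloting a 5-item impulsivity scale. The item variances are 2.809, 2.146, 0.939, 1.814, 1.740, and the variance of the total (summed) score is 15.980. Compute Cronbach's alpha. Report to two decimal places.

α = 0.51

Σσ²ᵢ = 2.809 + 2.146 + 0.939 + 1.814 + 1.740 = 9.448
α = (k/(k−1))·(1 − Σσ²ᵢ/Var(T)) = (5/4)·(1 − 9.448/15.980) = 0.51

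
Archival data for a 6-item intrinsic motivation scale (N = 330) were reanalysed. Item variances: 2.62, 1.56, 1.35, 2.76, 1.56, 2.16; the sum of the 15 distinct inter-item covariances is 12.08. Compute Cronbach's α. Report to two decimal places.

α = 0.80

Σσᵢ² = 2.62 + 1.56 + 1.35 + 2.76 + 1.56 + 2.16 = 12.01
Sum of distinct covariances = 12.08
Var(T) = Σσᵢ² + 2·Σcov = 12.01 + 2 × 12.08 = 36.17
α = (6/5)·(1 − 12.01/36.17) = 0.80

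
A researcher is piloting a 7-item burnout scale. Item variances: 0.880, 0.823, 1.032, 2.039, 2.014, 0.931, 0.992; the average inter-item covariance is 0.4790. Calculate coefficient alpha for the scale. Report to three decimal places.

coefficient alpha = 0.814

Σσᵢ² = 0.880 + 0.823 + 1.032 + 2.039 + 2.014 + 0.931 + 0.992 = 8.711
Sum of the 21 distinct covariances = 21 × 0.4790 = 10.0590
σ²_total = Σσᵢ² + 2·Σcov = 8.711 + 2 × 10.0590 = 28.8290
α = (7/6)·(1 − 8.711/28.8290) = 0.814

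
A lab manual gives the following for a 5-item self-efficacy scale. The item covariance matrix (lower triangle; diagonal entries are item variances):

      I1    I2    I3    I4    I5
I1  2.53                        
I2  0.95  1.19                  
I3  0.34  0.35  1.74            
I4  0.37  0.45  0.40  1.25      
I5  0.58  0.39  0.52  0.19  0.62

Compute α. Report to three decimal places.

Σσ²ᵢ = 2.53 + 1.19 + 1.74 + 1.25 + 0.62 = 7.33
Σ_{i<j} σ_ij = 4.54
total variance = 7.33 + 2 × 4.54 = 16.41
α = (k/(k−1))·(1 − Σσ²ᵢ/total variance) = (5/4)·(1 − 7.33/16.41) = 0.692

α = 0.692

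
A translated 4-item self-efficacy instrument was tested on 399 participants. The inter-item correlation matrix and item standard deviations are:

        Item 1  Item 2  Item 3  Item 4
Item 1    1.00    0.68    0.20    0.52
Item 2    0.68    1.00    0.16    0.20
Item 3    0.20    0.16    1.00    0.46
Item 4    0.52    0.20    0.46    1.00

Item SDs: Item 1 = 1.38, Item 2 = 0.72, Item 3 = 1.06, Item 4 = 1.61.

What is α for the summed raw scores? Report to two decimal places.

α = 0.69

Σσ²ᵢ = 1.38² + 0.72² + 1.06² + 1.61² = 6.1385
Covariances σ_ij = r_ij · s_i · s_j:
  σ(Item 1,Item 2) = 0.68 × 1.38 × 0.72 = 0.6756
  σ(Item 1,Item 3) = 0.20 × 1.38 × 1.06 = 0.2926
  σ(Item 1,Item 4) = 0.52 × 1.38 × 1.61 = 1.1553
  σ(Item 2,Item 3) = 0.16 × 0.72 × 1.06 = 0.1221
  σ(Item 2,Item 4) = 0.20 × 0.72 × 1.61 = 0.2318
  σ(Item 3,Item 4) = 0.46 × 1.06 × 1.61 = 0.7850
σ²_T = Σσ²ᵢ + 2·Σσ_ij = 6.1385 + 2 × 3.2624 = 12.6633
α = (4/3)·(1 − 6.1385/12.6633) = 0.69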